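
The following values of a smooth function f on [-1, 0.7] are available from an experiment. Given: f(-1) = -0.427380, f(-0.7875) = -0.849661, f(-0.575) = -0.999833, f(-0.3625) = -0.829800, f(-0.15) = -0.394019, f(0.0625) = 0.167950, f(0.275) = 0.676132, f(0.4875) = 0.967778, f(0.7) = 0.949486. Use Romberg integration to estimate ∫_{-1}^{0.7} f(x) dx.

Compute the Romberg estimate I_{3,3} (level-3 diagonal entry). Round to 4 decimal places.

I_{0,0} (trapezoid, 1 panel, h=1.7000): 0.443790
I_{1,0} (trapezoid, 2 panels, h=0.8500): -0.113021
I_{2,0} (trapezoid, 4 panels, h=0.4250): -0.194083
I_{3,0} (trapezoid, 8 panels, h=0.2125): -0.212585
I_{1,1} = -0.113021 + (-0.113021 − 0.443790)/3 = -0.298625
I_{2,1} = -0.194083 + (-0.194083 − (-0.113021))/3 = -0.221104
I_{3,1} = -0.212585 + (-0.212585 − (-0.194083))/3 = -0.218752
I_{2,2} = -0.221104 + (-0.221104 − (-0.298625))/15 = -0.215936
I_{3,2} = -0.218752 + (-0.218752 − (-0.221104))/15 = -0.218595
I_{3,3} = -0.218595 + (-0.218595 − (-0.215936))/63 = -0.218637

-0.2186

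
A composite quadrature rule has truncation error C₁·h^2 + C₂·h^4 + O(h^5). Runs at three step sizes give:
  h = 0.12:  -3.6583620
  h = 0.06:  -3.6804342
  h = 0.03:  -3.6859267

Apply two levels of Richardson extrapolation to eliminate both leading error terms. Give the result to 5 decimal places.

-3.68776

First eliminate the h^2 term (factor 2^2 = 4):
  B₁ = (4·(-3.6804342) − (-3.6583620))/3 = -3.6877916
  B₂ = (4·(-3.6859267) − (-3.6804342))/3 = -3.6877575
Then eliminate the h^4 term (factor 2^4 = 16):
  (16·(-3.6877575) − (-3.6877916))/15 = -3.6877552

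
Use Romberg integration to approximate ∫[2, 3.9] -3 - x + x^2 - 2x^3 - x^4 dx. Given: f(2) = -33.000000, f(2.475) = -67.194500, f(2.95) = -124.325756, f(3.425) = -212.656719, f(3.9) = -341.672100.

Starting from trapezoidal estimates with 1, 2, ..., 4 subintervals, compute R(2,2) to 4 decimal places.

R(0,0) (trapezoid, 1 panel, h=1.9000): -355.938495
R(1,0) (trapezoid, 2 panels, h=0.9500): -296.078716
R(2,0) (trapezoid, 4 panels, h=0.4750): -280.968687
R(1,1) = -296.078716 + (-296.078716 − (-355.938495))/3 = -276.125456
R(2,1) = -280.968687 + (-280.968687 − (-296.078716))/3 = -275.932011
R(2,2) = -275.932011 + (-275.932011 − (-276.125456))/15 = -275.919115

-275.9191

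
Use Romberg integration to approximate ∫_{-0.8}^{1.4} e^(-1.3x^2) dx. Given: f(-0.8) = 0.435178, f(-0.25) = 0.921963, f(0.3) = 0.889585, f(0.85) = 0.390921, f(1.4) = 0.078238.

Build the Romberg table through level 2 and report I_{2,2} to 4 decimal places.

1.3758

I_{0,0} (trapezoid, 1 panel, h=2.2000): 0.564758
I_{1,0} (trapezoid, 2 panels, h=1.1000): 1.260922
I_{2,0} (trapezoid, 4 panels, h=0.5500): 1.352547
I_{1,1} = 1.260922 + (1.260922 − 0.564758)/3 = 1.492977
I_{2,1} = 1.352547 + (1.352547 − 1.260922)/3 = 1.383089
I_{2,2} = 1.383089 + (1.383089 − 1.492977)/15 = 1.375763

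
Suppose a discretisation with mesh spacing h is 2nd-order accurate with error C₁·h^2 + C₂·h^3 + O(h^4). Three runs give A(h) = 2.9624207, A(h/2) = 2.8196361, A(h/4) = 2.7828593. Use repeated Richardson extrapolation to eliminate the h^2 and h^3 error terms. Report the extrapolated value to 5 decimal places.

First eliminate the h^2 term (factor 2^2 = 4):
  B₁ = (4·2.8196361 − 2.9624207)/3 = 2.7720412
  B₂ = (4·2.7828593 − 2.8196361)/3 = 2.7706004
Then eliminate the h^3 term (factor 2^3 = 8):
  (8·2.7706004 − 2.7720412)/7 = 2.7703946

2.77039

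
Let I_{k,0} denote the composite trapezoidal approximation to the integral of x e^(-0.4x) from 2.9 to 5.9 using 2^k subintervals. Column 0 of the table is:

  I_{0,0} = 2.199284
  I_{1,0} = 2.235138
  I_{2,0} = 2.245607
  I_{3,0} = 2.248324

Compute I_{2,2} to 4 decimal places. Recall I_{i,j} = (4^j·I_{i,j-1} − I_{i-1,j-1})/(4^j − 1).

Richardson extrapolation on the trapezoidal column (denominator 4−1=3):
I_{1,1} = (4·2.235138 − 2.199284) / 3 = 2.247089
I_{2,1} = 2.245607 + (2.245607 − 2.235138)/3 = 2.249097
I_{2,2} = 2.249097 + (2.249097 − 2.247089)/15 = 2.249231

2.2492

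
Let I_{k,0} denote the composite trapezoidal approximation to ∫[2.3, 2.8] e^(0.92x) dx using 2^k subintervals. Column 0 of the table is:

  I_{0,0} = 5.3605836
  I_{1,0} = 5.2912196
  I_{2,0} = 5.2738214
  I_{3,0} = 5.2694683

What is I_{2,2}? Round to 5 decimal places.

5.26802

I_{1,1} = 5.2912196 + (5.2912196 − 5.3605836)/3 = 5.2680983
I_{2,1} = (4·5.2738214 − 5.2912196) / 3 = 5.2680220
I_{2,2} = (16·5.2680220 − 5.2680983) / 15 = 5.2680169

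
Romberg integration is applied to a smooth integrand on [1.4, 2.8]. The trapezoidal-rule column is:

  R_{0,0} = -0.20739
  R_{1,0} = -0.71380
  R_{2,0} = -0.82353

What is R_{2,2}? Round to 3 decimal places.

-0.859

Richardson extrapolation on the trapezoidal column (denominator 4−1=3):
R_{1,1} = -0.71380 + (-0.71380 − (-0.20739))/3 = -0.88260
R_{2,1} = -0.82353 + (-0.82353 − (-0.71380))/3 = -0.86011
R_{2,2} = -0.86011 + (-0.86011 − (-0.88260))/15 = -0.85861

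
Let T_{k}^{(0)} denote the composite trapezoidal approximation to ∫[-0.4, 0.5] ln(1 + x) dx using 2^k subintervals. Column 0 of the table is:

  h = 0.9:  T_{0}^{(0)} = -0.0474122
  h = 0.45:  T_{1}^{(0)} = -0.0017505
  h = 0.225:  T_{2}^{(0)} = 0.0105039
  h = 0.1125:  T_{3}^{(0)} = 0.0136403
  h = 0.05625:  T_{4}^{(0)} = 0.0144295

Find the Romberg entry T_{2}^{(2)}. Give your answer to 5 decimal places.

0.01466

Richardson extrapolation on the trapezoidal column (denominator 4−1=3):
T_{1}^{(1)} = -0.0017505 + (-0.0017505 − (-0.0474122))/3 = 0.0134701
T_{2}^{(1)} = (4·0.0105039 − (-0.0017505)) / 3 = 0.0145887
T_{2}^{(2)} = 0.0145887 + (0.0145887 − 0.0134701)/15 = 0.0146633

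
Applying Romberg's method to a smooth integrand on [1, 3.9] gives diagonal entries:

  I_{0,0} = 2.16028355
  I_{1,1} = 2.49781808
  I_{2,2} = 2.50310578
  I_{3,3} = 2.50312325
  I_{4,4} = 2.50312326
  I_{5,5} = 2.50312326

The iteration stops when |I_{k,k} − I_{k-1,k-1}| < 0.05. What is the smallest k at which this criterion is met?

k = 2

|I_{1,1} − I_{0,0}| = 0.33753453 ≥ 0.05
|I_{2,2} − I_{1,1}| = 0.00528770 < 0.05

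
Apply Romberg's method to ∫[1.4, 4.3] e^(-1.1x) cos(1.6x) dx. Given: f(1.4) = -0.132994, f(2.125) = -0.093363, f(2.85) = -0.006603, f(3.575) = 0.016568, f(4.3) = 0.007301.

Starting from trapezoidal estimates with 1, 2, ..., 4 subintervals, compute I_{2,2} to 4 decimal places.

-0.1101

I_{0,0} (trapezoid, 1 panel, h=2.9000): -0.182255
I_{1,0} (trapezoid, 2 panels, h=1.4500): -0.100702
I_{2,0} (trapezoid, 4 panels, h=0.7250): -0.106027
I_{1,1} = -0.100702 + (-0.100702 − (-0.182255))/3 = -0.073518
I_{2,1} = -0.106027 + (-0.106027 − (-0.100702))/3 = -0.107802
I_{2,2} = -0.107802 + (-0.107802 − (-0.073518))/15 = -0.110088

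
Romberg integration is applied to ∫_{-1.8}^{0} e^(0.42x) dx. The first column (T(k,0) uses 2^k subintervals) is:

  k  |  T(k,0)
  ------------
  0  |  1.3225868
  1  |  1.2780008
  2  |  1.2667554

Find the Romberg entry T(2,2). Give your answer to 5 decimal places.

Richardson extrapolation on the trapezoidal column (denominator 4−1=3):
T(1,1) = (4·1.2780008 − 1.3225868) / 3 = 1.2631388
T(2,1) = (4·1.2667554 − 1.2780008) / 3 = 1.2630069
T(2,2) = 1.2630069 + (1.2630069 − 1.2631388)/15 = 1.2629981

1.26300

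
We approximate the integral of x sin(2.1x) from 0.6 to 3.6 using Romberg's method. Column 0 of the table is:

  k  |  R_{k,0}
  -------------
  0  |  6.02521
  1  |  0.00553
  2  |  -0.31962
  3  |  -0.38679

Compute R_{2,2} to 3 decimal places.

-0.323

R_{1,1} = 0.00553 + (0.00553 − 6.02521)/3 = -2.00103
R_{2,1} = -0.31962 + (-0.31962 − 0.00553)/3 = -0.42800
R_{2,2} = -0.42800 + (-0.42800 − (-2.00103))/15 = -0.32313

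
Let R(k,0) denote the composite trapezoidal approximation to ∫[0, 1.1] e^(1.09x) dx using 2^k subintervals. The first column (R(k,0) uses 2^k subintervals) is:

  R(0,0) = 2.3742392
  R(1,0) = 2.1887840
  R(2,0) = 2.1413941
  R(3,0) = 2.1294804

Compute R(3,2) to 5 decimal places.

Richardson extrapolation on the trapezoidal column (denominator 4−1=3):
R(2,1) = (4·2.1413941 − 2.1887840) / 3 = 2.1255975
R(3,1) = 2.1294804 + (2.1294804 − 2.1413941)/3 = 2.1255092
R(3,2) = (16·2.1255092 − 2.1255975) / 15 = 2.1255033

2.12550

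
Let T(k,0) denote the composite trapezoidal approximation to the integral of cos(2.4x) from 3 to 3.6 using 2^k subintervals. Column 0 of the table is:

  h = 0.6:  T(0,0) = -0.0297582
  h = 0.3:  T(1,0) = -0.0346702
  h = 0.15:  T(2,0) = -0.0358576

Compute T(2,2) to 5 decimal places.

Richardson extrapolation on the trapezoidal column (denominator 4−1=3):
T(1,1) = (4·(-0.0346702) − (-0.0297582)) / 3 = -0.0363075
T(2,1) = (4·(-0.0358576) − (-0.0346702)) / 3 = -0.0362534
T(2,2) = (16·(-0.0362534) − (-0.0363075)) / 15 = -0.0362498

-0.03625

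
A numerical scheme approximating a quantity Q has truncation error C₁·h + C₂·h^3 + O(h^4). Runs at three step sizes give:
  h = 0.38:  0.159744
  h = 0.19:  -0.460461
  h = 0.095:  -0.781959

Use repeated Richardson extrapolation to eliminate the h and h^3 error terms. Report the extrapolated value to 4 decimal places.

-1.1067

First eliminate the h term (factor 2^1 = 2):
  B₁ = (2·(-0.460461) − 0.159744)/1 = -1.080666
  B₂ = (2·(-0.781959) − (-0.460461))/1 = -1.103457
Then eliminate the h^3 term (factor 2^3 = 8):
  (8·(-1.103457) − (-1.080666))/7 = -1.106713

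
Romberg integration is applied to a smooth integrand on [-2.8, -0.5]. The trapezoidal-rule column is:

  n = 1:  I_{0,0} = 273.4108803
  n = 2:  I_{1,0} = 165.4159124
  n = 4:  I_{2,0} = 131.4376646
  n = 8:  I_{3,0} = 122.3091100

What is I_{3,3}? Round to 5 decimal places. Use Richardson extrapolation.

Richardson extrapolation on the trapezoidal column (denominator 4−1=3):
I_{1,1} = (4·165.4159124 − 273.4108803) / 3 = 129.4175898
I_{2,1} = 131.4376646 + (131.4376646 − 165.4159124)/3 = 120.1115820
I_{3,1} = (4·122.3091100 − 131.4376646) / 3 = 119.2662585
I_{2,2} = 120.1115820 + (120.1115820 − 129.4175898)/15 = 119.4911815
I_{3,2} = 119.2662585 + (119.2662585 − 120.1115820)/15 = 119.2099036
I_{3,3} = (64·119.2099036 − 119.4911815) / 63 = 119.2054389

119.20544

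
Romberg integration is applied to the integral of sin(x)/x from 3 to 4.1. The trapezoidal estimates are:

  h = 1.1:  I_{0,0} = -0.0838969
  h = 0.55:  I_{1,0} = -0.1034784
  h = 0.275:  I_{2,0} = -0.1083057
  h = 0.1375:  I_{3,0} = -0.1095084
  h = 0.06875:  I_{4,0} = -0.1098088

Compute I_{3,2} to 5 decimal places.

I_{2,1} = -0.1083057 + (-0.1083057 − (-0.1034784))/3 = -0.1099148
I_{3,1} = -0.1095084 + (-0.1095084 − (-0.1083057))/3 = -0.1099093
I_{3,2} = -0.1099093 + (-0.1099093 − (-0.1099148))/15 = -0.1099089

-0.10991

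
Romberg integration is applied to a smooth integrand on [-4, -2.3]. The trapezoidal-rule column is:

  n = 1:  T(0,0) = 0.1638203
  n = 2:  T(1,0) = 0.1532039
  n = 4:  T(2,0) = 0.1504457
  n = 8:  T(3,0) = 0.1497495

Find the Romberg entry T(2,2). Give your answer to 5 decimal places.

Richardson extrapolation on the trapezoidal column (denominator 4−1=3):
T(1,1) = (4·0.1532039 − 0.1638203) / 3 = 0.1496651
T(2,1) = (4·0.1504457 − 0.1532039) / 3 = 0.1495263
T(2,2) = 0.1495263 + (0.1495263 − 0.1496651)/15 = 0.1495170

0.14952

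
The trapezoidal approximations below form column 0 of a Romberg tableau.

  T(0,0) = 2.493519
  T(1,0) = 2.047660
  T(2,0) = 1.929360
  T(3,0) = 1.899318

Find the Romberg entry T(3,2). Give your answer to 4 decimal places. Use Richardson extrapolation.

Richardson extrapolation on the trapezoidal column (denominator 4−1=3):
T(2,1) = 1.929360 + (1.929360 − 2.047660)/3 = 1.889927
T(3,1) = 1.899318 + (1.899318 − 1.929360)/3 = 1.889304
T(3,2) = (16·1.889304 − 1.889927) / 15 = 1.889262

1.8893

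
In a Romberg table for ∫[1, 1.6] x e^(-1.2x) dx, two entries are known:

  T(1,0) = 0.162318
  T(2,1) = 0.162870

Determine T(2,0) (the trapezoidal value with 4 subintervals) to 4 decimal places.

0.1627

From T(2,1) = (4·T(2,0) − T(1,0))/3, solve for T(2,0):
4·T(2,0) = 3·0.162870 + 0.162318 = 0.650928
T(2,0) = 0.162732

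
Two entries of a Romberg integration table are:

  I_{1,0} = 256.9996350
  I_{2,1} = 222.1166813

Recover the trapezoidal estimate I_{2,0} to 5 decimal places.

From I_{2,1} = (4·I_{2,0} − I_{1,0})/3, solve for I_{2,0}:
4·I_{2,0} = 3·222.1166813 + 256.9996350 = 923.3496789
I_{2,0} = 230.8374197

230.83742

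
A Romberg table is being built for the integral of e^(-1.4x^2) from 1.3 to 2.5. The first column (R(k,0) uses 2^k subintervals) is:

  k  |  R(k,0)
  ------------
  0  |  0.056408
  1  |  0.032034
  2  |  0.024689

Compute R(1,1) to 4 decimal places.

0.0239

R(1,1) = (4·0.032034 − 0.056408) / 3 = 0.023909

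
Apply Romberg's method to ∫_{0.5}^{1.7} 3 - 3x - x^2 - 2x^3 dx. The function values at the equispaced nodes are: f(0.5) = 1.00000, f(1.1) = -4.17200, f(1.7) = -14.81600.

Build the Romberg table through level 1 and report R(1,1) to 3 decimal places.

R(0,0) (trapezoid, 1 panel, h=1.2000): -8.28960
R(1,0) (trapezoid, 2 panels, h=0.6000): -6.64800
R(1,1) = -6.64800 + (-6.64800 − (-8.28960))/3 = -6.10080

-6.101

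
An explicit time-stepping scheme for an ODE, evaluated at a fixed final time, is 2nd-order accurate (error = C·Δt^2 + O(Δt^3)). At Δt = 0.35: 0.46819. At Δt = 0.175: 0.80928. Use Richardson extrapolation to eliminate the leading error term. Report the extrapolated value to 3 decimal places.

The leading error scales as Δt^2; refining by a factor of 2 reduces it by 2^2 = 4.
Extrapolated value = (4·A(Δt/2) − A(Δt)) / (4 − 1)
= (4·0.80928 − 0.46819) / 3
= 2.76893 / 3 = 0.92298

0.923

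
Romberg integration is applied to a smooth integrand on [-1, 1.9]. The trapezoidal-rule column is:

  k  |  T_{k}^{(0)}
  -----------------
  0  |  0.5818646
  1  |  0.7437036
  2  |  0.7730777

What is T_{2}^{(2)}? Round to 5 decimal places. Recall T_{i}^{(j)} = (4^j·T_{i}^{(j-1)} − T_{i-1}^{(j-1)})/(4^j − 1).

0.78188

Richardson extrapolation on the trapezoidal column (denominator 4−1=3):
T_{1}^{(1)} = 0.7437036 + (0.7437036 − 0.5818646)/3 = 0.7976499
T_{2}^{(1)} = 0.7730777 + (0.7730777 − 0.7437036)/3 = 0.7828691
T_{2}^{(2)} = 0.7828691 + (0.7828691 − 0.7976499)/15 = 0.7818837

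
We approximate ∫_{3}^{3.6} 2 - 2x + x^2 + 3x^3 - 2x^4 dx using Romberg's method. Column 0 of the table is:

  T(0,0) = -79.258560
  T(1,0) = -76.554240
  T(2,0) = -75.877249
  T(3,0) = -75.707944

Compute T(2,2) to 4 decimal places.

-75.6515

Richardson extrapolation on the trapezoidal column (denominator 4−1=3):
T(1,1) = -76.554240 + (-76.554240 − (-79.258560))/3 = -75.652800
T(2,1) = (4·(-75.877249) − (-76.554240)) / 3 = -75.651585
T(2,2) = (16·(-75.651585) − (-75.652800)) / 15 = -75.651504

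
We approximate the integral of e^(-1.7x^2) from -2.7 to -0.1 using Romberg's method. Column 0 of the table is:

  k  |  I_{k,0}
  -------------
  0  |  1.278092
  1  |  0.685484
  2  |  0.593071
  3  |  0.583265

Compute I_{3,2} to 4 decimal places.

0.5812

I_{2,1} = 0.593071 + (0.593071 − 0.685484)/3 = 0.562267
I_{3,1} = (4·0.583265 − 0.593071) / 3 = 0.579996
I_{3,2} = (16·0.579996 − 0.562267) / 15 = 0.581178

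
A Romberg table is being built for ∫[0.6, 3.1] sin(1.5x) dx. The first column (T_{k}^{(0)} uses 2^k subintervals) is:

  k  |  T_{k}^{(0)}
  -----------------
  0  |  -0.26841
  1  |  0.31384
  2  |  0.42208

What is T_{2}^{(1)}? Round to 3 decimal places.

Richardson extrapolation on the trapezoidal column (denominator 4−1=3):
T_{2}^{(1)} = 0.42208 + (0.42208 − 0.31384)/3 = 0.45816
(Column j=1 coincides with Simpson's rule on the same nodes.)

0.458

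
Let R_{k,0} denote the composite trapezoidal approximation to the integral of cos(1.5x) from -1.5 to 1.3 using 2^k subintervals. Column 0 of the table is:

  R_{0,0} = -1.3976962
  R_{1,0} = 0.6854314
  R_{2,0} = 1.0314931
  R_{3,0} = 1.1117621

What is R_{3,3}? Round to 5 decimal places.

R_{1,1} = (4·0.6854314 − (-1.3976962)) / 3 = 1.3798073
R_{2,1} = 1.0314931 + (1.0314931 − 0.6854314)/3 = 1.1468470
R_{3,1} = (4·1.1117621 − 1.0314931) / 3 = 1.1385184
R_{2,2} = 1.1468470 + (1.1468470 − 1.3798073)/15 = 1.1313163
R_{3,2} = 1.1385184 + (1.1385184 − 1.1468470)/15 = 1.1379632
R_{3,3} = (64·1.1379632 − 1.1313163) / 63 = 1.1380687

1.13807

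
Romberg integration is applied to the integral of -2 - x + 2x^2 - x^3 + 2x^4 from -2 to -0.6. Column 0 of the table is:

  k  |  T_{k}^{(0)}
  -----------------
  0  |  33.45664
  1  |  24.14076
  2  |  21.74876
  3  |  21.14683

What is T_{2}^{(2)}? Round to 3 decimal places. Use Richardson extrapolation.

T_{1}^{(1)} = (4·24.14076 − 33.45664) / 3 = 21.03547
T_{2}^{(1)} = (4·21.74876 − 24.14076) / 3 = 20.95143
T_{2}^{(2)} = (16·20.95143 − 21.03547) / 15 = 20.94583

20.946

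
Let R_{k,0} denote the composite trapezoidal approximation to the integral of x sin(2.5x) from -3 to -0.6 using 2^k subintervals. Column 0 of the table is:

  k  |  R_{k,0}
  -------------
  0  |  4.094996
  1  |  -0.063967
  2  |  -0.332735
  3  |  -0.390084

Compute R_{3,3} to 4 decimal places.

-0.4092

Richardson extrapolation on the trapezoidal column (denominator 4−1=3):
R_{1,1} = (4·(-0.063967) − 4.094996) / 3 = -1.450288
R_{2,1} = -0.332735 + (-0.332735 − (-0.063967))/3 = -0.422324
R_{3,1} = (4·(-0.390084) − (-0.332735)) / 3 = -0.409200
R_{2,2} = -0.422324 + (-0.422324 − (-1.450288))/15 = -0.353793
R_{3,2} = (16·(-0.409200) − (-0.422324)) / 15 = -0.408325
R_{3,3} = (64·(-0.408325) − (-0.353793)) / 63 = -0.409191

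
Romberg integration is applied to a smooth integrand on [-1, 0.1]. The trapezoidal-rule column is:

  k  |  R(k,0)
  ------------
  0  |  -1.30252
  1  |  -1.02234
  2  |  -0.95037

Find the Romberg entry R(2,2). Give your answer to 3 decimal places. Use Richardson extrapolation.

R(1,1) = -1.02234 + (-1.02234 − (-1.30252))/3 = -0.92895
R(2,1) = (4·(-0.95037) − (-1.02234)) / 3 = -0.92638
R(2,2) = -0.92638 + (-0.92638 − (-0.92895))/15 = -0.92621

-0.926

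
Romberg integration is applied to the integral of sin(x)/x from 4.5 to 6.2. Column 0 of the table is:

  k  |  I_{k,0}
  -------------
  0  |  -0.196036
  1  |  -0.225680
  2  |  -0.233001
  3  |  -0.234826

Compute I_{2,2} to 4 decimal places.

-0.2354

Richardson extrapolation on the trapezoidal column (denominator 4−1=3):
I_{1,1} = (4·(-0.225680) − (-0.196036)) / 3 = -0.235561
I_{2,1} = -0.233001 + (-0.233001 − (-0.225680))/3 = -0.235441
I_{2,2} = (16·(-0.235441) − (-0.235561)) / 15 = -0.235433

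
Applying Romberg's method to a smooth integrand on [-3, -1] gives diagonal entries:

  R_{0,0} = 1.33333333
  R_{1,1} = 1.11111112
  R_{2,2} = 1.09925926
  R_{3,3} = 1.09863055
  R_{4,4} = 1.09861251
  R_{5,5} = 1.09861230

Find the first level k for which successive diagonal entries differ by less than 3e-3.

|R_{1,1} − R_{0,0}| = 0.22222221 ≥ 3e-3
|R_{2,2} − R_{1,1}| = 0.01185186 ≥ 3e-3
|R_{3,3} − R_{2,2}| = 0.00062871 < 3e-3

k = 3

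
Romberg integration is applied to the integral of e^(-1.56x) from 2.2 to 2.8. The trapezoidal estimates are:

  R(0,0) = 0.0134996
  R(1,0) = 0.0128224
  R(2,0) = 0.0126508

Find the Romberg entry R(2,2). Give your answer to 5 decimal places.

0.01259

R(1,1) = 0.0128224 + (0.0128224 − 0.0134996)/3 = 0.0125967
R(2,1) = 0.0126508 + (0.0126508 − 0.0128224)/3 = 0.0125936
R(2,2) = (16·0.0125936 − 0.0125967) / 15 = 0.0125934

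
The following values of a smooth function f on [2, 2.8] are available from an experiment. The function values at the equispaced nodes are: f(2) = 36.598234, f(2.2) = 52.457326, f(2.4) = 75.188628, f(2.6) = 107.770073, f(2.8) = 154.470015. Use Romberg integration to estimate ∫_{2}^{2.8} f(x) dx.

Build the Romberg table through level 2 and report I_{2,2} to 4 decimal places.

I_{0,0} (trapezoid, 1 panel, h=0.8000): 76.427300
I_{1,0} (trapezoid, 2 panels, h=0.4000): 68.289101
I_{2,0} (trapezoid, 4 panels, h=0.2000): 66.190030
I_{1,1} = 68.289101 + (68.289101 − 76.427300)/3 = 65.576368
I_{2,1} = 66.190030 + (66.190030 − 68.289101)/3 = 65.490340
I_{2,2} = 65.490340 + (65.490340 − 65.576368)/15 = 65.484605

65.4846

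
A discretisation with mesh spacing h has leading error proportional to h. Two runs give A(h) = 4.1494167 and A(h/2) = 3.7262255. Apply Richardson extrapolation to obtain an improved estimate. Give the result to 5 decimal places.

3.30303

Extrapolated value = (2·A(h/2) − A(h)) / (2 − 1)
= (2·3.7262255 − 4.1494167) / 1
= 3.3030343 / 1 = 3.3030343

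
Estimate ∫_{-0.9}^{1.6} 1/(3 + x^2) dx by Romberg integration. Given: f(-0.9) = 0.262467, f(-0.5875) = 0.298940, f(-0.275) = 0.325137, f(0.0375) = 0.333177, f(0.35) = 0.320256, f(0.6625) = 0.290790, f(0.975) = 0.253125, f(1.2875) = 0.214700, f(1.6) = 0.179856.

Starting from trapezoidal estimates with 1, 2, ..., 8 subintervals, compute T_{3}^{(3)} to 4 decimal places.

T_{0}^{(0)} (trapezoid, 1 panel, h=2.5000): 0.552904
T_{1}^{(0)} (trapezoid, 2 panels, h=1.2500): 0.676772
T_{2}^{(0)} (trapezoid, 4 panels, h=0.6250): 0.699800
T_{3}^{(0)} (trapezoid, 8 panels, h=0.3125): 0.705402
T_{1}^{(1)} = 0.676772 + (0.676772 − 0.552904)/3 = 0.718061
T_{2}^{(1)} = 0.699800 + (0.699800 − 0.676772)/3 = 0.707476
T_{3}^{(1)} = 0.705402 + (0.705402 − 0.699800)/3 = 0.707269
T_{2}^{(2)} = 0.707476 + (0.707476 − 0.718061)/15 = 0.706770
T_{3}^{(2)} = 0.707269 + (0.707269 − 0.707476)/15 = 0.707255
T_{3}^{(3)} = 0.707255 + (0.707255 − 0.706770)/63 = 0.707263

0.7073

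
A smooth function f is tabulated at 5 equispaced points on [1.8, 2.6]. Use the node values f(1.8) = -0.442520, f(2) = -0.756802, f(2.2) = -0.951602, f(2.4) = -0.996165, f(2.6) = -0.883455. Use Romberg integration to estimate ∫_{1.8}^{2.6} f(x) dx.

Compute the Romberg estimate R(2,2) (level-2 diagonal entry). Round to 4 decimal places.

-0.6826

R(0,0) (trapezoid, 1 panel, h=0.8000): -0.530390
R(1,0) (trapezoid, 2 panels, h=0.4000): -0.645836
R(2,0) (trapezoid, 4 panels, h=0.2000): -0.673511
R(1,1) = -0.645836 + (-0.645836 − (-0.530390))/3 = -0.684318
R(2,1) = -0.673511 + (-0.673511 − (-0.645836))/3 = -0.682736
R(2,2) = -0.682736 + (-0.682736 − (-0.684318))/15 = -0.682631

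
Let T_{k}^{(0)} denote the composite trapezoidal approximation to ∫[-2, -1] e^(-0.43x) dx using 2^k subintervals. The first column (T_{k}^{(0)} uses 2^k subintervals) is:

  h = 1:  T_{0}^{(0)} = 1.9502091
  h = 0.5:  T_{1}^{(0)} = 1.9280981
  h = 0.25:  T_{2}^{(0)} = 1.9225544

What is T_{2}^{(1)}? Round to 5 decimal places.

Richardson extrapolation on the trapezoidal column (denominator 4−1=3):
T_{2}^{(1)} = 1.9225544 + (1.9225544 − 1.9280981)/3 = 1.9207065

1.92071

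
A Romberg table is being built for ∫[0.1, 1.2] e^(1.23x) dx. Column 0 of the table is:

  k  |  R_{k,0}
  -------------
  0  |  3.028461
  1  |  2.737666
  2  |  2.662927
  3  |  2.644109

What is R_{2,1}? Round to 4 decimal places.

2.6380

R_{2,1} = 2.662927 + (2.662927 − 2.737666)/3 = 2.638014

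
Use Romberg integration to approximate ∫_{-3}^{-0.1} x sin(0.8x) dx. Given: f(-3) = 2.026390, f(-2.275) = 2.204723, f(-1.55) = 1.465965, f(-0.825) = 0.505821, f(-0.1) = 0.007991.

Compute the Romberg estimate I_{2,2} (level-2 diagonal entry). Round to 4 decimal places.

I_{0,0} (trapezoid, 1 panel, h=2.9000): 2.949852
I_{1,0} (trapezoid, 2 panels, h=1.4500): 3.600575
I_{2,0} (trapezoid, 4 panels, h=0.7250): 3.765432
I_{1,1} = 3.600575 + (3.600575 − 2.949852)/3 = 3.817483
I_{2,1} = 3.765432 + (3.765432 − 3.600575)/3 = 3.820384
I_{2,2} = 3.820384 + (3.820384 − 3.817483)/15 = 3.820577

3.8206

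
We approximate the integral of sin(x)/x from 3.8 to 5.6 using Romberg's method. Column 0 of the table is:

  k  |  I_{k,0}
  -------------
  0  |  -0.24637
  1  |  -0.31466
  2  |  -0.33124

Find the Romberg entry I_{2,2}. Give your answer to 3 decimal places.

-0.337

Richardson extrapolation on the trapezoidal column (denominator 4−1=3):
I_{1,1} = -0.31466 + (-0.31466 − (-0.24637))/3 = -0.33742
I_{2,1} = (4·(-0.33124) − (-0.31466)) / 3 = -0.33677
I_{2,2} = -0.33677 + (-0.33677 − (-0.33742))/15 = -0.33673
(Column j=1 coincides with Simpson's rule on the same nodes.)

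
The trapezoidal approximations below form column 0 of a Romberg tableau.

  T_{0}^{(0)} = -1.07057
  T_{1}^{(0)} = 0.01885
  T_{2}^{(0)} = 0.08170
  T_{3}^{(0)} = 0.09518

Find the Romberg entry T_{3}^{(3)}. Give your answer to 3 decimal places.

0.100

Richardson extrapolation on the trapezoidal column (denominator 4−1=3):
T_{1}^{(1)} = 0.01885 + (0.01885 − (-1.07057))/3 = 0.38199
T_{2}^{(1)} = (4·0.08170 − 0.01885) / 3 = 0.10265
T_{3}^{(1)} = (4·0.09518 − 0.08170) / 3 = 0.09967
T_{2}^{(2)} = 0.10265 + (0.10265 − 0.38199)/15 = 0.08403
T_{3}^{(2)} = (16·0.09967 − 0.10265) / 15 = 0.09947
T_{3}^{(3)} = (64·0.09947 − 0.08403) / 63 = 0.09972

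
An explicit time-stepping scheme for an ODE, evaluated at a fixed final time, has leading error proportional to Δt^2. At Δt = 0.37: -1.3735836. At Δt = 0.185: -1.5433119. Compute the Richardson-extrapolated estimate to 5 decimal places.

Extrapolated value = (4·A(Δt/2) − A(Δt)) / (4 − 1)
= (4·(-1.5433119) − (-1.3735836)) / 3
= -4.7996640 / 3 = -1.5998880

-1.59989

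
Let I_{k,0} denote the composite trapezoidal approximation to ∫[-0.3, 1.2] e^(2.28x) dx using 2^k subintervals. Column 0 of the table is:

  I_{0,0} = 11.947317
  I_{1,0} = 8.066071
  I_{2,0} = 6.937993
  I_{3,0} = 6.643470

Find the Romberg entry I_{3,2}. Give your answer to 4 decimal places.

I_{2,1} = 6.937993 + (6.937993 − 8.066071)/3 = 6.561967
I_{3,1} = 6.643470 + (6.643470 − 6.937993)/3 = 6.545296
I_{3,2} = (16·6.545296 − 6.561967) / 15 = 6.544185

6.5442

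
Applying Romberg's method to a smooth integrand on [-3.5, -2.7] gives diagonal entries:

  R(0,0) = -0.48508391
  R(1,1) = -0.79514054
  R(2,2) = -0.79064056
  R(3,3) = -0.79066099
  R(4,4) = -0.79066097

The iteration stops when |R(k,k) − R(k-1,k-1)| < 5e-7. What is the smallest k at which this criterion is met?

|R(1,1) − R(0,0)| = 0.31005663 ≥ 5e-7
|R(2,2) − R(1,1)| = 0.00449998 ≥ 5e-7
|R(3,3) − R(2,2)| = 0.00002043 ≥ 5e-7
|R(4,4) − R(3,3)| = 0.00000002 < 5e-7

k = 4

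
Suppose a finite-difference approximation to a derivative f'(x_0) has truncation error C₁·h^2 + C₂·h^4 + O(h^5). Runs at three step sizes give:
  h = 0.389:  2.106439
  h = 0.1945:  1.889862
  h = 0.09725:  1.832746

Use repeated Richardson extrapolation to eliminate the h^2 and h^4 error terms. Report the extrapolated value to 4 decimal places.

1.8134

First eliminate the h^2 term (factor 2^2 = 4):
  B₁ = (4·1.889862 − 2.106439)/3 = 1.817670
  B₂ = (4·1.832746 − 1.889862)/3 = 1.813707
Then eliminate the h^4 term (factor 2^4 = 16):
  (16·1.813707 − 1.817670)/15 = 1.813443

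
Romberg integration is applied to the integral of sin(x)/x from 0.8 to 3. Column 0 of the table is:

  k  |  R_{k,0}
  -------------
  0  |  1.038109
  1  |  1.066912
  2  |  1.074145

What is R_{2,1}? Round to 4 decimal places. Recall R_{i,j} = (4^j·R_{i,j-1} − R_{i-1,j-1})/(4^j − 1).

1.0766

R_{2,1} = 1.074145 + (1.074145 − 1.066912)/3 = 1.076556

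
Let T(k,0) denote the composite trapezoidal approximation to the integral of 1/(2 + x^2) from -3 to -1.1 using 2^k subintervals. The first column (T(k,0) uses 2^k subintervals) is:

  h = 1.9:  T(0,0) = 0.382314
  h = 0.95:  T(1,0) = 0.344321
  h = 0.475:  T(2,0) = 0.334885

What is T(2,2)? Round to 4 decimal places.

Richardson extrapolation on the trapezoidal column (denominator 4−1=3):
T(1,1) = 0.344321 + (0.344321 − 0.382314)/3 = 0.331657
T(2,1) = (4·0.334885 − 0.344321) / 3 = 0.331740
T(2,2) = 0.331740 + (0.331740 − 0.331657)/15 = 0.331746

0.3317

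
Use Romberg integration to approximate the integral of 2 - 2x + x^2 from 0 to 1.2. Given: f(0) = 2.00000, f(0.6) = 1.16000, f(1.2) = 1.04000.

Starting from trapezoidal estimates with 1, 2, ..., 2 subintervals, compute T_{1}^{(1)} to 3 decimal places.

T_{0}^{(0)} (trapezoid, 1 panel, h=1.2000): 1.82400
T_{1}^{(0)} (trapezoid, 2 panels, h=0.6000): 1.60800
T_{1}^{(1)} = 1.60800 + (1.60800 − 1.82400)/3 = 1.53600

1.536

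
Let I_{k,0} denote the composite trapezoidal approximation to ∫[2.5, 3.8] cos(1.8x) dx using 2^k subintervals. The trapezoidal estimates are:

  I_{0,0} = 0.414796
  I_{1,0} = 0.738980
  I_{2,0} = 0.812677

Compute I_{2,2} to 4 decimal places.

Richardson extrapolation on the trapezoidal column (denominator 4−1=3):
I_{1,1} = 0.738980 + (0.738980 − 0.414796)/3 = 0.847041
I_{2,1} = (4·0.812677 − 0.738980) / 3 = 0.837243
I_{2,2} = (16·0.837243 − 0.847041) / 15 = 0.836590

0.8366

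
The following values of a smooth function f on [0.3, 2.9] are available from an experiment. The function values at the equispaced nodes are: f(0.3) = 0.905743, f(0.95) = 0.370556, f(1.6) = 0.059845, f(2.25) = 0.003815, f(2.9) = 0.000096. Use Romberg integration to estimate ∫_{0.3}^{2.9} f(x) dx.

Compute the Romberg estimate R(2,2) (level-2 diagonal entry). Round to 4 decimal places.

R(0,0) (trapezoid, 1 panel, h=2.6000): 1.177591
R(1,0) (trapezoid, 2 panels, h=1.3000): 0.666594
R(2,0) (trapezoid, 4 panels, h=0.6500): 0.576638
R(1,1) = 0.666594 + (0.666594 − 1.177591)/3 = 0.496262
R(2,1) = 0.576638 + (0.576638 − 0.666594)/3 = 0.546653
R(2,2) = 0.546653 + (0.546653 − 0.496262)/15 = 0.550012

0.5500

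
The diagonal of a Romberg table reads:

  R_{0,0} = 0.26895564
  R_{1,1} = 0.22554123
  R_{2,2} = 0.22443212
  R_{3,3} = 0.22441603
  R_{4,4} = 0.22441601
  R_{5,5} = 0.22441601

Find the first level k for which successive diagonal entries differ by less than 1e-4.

k = 3

|R_{1,1} − R_{0,0}| = 0.04341441 ≥ 1e-4
|R_{2,2} − R_{1,1}| = 0.00110911 ≥ 1e-4
|R_{3,3} − R_{2,2}| = 0.00001609 < 1e-4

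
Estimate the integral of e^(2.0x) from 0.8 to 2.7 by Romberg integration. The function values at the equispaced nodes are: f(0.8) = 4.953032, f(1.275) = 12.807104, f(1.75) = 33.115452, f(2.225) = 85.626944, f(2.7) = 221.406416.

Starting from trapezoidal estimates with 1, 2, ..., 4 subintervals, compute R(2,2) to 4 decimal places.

108.3378

R(0,0) (trapezoid, 1 panel, h=1.9000): 215.041476
R(1,0) (trapezoid, 2 panels, h=0.9500): 138.980417
R(2,0) (trapezoid, 4 panels, h=0.4750): 116.246381
R(1,1) = 138.980417 + (138.980417 − 215.041476)/3 = 113.626731
R(2,1) = 116.246381 + (116.246381 − 138.980417)/3 = 108.668369
R(2,2) = 108.668369 + (108.668369 − 113.626731)/15 = 108.337812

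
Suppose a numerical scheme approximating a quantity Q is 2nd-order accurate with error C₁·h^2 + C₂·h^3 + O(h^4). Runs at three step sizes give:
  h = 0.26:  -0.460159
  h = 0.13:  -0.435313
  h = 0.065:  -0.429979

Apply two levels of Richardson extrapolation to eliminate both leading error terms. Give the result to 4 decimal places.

First eliminate the h^2 term (factor 2^2 = 4):
  B₁ = (4·(-0.435313) − (-0.460159))/3 = -0.427031
  B₂ = (4·(-0.429979) − (-0.435313))/3 = -0.428201
Then eliminate the h^3 term (factor 2^3 = 8):
  (8·(-0.428201) − (-0.427031))/7 = -0.428368

-0.4284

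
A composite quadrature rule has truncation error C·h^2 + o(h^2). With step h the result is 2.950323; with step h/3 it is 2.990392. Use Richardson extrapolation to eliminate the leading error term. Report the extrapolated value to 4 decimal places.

2.9954

The leading error scales as h^2; refining by a factor of 3 reduces it by 3^2 = 9.
Extrapolated value = (9·A(h/3) − A(h)) / (9 − 1)
= (9·2.990392 − 2.950323) / 8
= 23.963205 / 8 = 2.995401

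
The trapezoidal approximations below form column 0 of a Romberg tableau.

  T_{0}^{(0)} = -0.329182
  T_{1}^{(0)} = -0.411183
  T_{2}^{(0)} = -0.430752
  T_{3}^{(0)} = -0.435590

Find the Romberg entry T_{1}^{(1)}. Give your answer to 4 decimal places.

-0.4385

Richardson extrapolation on the trapezoidal column (denominator 4−1=3):
T_{1}^{(1)} = -0.411183 + (-0.411183 − (-0.329182))/3 = -0.438517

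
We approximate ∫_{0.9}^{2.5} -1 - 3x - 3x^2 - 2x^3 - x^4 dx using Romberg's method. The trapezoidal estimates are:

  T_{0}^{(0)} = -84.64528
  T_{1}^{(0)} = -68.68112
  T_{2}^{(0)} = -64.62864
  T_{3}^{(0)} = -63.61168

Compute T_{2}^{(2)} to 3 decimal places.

-63.272

Richardson extrapolation on the trapezoidal column (denominator 4−1=3):
T_{1}^{(1)} = (4·(-68.68112) − (-84.64528)) / 3 = -63.35973
T_{2}^{(1)} = -64.62864 + (-64.62864 − (-68.68112))/3 = -63.27781
T_{2}^{(2)} = (16·(-63.27781) − (-63.35973)) / 15 = -63.27235
(Column j=1 coincides with Simpson's rule on the same nodes.)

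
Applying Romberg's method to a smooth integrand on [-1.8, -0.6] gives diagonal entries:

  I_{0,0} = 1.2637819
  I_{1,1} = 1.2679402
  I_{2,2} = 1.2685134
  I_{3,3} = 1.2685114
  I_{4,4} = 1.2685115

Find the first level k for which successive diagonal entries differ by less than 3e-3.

k = 2

|I_{1,1} − I_{0,0}| = 0.0041583 ≥ 3e-3
|I_{2,2} − I_{1,1}| = 0.0005732 < 3e-3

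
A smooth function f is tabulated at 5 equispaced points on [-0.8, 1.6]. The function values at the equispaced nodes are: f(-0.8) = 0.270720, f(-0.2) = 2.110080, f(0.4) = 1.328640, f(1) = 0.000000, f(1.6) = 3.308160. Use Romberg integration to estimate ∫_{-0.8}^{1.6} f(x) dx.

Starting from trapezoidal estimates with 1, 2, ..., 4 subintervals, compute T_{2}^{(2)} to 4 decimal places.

T_{0}^{(0)} (trapezoid, 1 panel, h=2.4000): 4.294656
T_{1}^{(0)} (trapezoid, 2 panels, h=1.2000): 3.741696
T_{2}^{(0)} (trapezoid, 4 panels, h=0.6000): 3.136896
T_{1}^{(1)} = 3.741696 + (3.741696 − 4.294656)/3 = 3.557376
T_{2}^{(1)} = 3.136896 + (3.136896 − 3.741696)/3 = 2.935296
T_{2}^{(2)} = 2.935296 + (2.935296 − 3.557376)/15 = 2.893824

2.8938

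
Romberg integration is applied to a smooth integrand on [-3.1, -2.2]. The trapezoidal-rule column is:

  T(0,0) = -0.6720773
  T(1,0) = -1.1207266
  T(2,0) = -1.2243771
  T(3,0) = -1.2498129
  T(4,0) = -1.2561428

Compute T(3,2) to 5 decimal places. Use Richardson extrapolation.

Richardson extrapolation on the trapezoidal column (denominator 4−1=3):
T(2,1) = (4·(-1.2243771) − (-1.1207266)) / 3 = -1.2589273
T(3,1) = -1.2498129 + (-1.2498129 − (-1.2243771))/3 = -1.2582915
T(3,2) = (16·(-1.2582915) − (-1.2589273)) / 15 = -1.2582491
(Column j=1 coincides with Simpson's rule on the same nodes.)

-1.25825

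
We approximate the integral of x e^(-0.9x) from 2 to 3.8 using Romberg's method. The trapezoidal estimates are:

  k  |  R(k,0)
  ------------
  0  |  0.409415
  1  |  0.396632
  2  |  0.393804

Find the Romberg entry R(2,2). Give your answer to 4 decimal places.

Richardson extrapolation on the trapezoidal column (denominator 4−1=3):
R(1,1) = 0.396632 + (0.396632 − 0.409415)/3 = 0.392371
R(2,1) = (4·0.393804 − 0.396632) / 3 = 0.392861
R(2,2) = 0.392861 + (0.392861 − 0.392371)/15 = 0.392894
(Column j=1 coincides with Simpson's rule on the same nodes.)

0.3929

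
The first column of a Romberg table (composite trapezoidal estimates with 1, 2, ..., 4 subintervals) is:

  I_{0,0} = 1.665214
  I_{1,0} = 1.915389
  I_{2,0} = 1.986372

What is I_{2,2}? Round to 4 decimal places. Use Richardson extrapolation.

2.0108

Richardson extrapolation on the trapezoidal column (denominator 4−1=3):
I_{1,1} = 1.915389 + (1.915389 − 1.665214)/3 = 1.998781
I_{2,1} = (4·1.986372 − 1.915389) / 3 = 2.010033
I_{2,2} = (16·2.010033 − 1.998781) / 15 = 2.010783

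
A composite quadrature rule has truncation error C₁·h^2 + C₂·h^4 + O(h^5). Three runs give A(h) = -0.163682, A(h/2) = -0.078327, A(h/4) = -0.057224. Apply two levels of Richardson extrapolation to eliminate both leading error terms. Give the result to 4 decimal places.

First eliminate the h^2 term (factor 2^2 = 4):
  B₁ = (4·(-0.078327) − (-0.163682))/3 = -0.049875
  B₂ = (4·(-0.057224) − (-0.078327))/3 = -0.050190
Then eliminate the h^4 term (factor 2^4 = 16):
  (16·(-0.050190) − (-0.049875))/15 = -0.050211

-0.0502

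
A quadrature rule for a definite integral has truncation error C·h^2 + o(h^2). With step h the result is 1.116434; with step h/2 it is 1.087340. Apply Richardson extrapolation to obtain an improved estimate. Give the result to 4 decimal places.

1.0776

The leading error scales as h^2; refining by a factor of 2 reduces it by 2^2 = 4.
Extrapolated value = (4·A(h/2) − A(h)) / (4 − 1)
= (4·1.087340 − 1.116434) / 3
= 3.232926 / 3 = 1.077642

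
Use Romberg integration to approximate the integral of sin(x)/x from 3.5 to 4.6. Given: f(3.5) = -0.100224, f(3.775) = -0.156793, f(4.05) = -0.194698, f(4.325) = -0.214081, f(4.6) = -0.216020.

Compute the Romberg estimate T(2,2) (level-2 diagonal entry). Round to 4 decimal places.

-0.2007

T(0,0) (trapezoid, 1 panel, h=1.1000): -0.173934
T(1,0) (trapezoid, 2 panels, h=0.5500): -0.194051
T(2,0) (trapezoid, 4 panels, h=0.2750): -0.199016
T(1,1) = -0.194051 + (-0.194051 − (-0.173934))/3 = -0.200757
T(2,1) = -0.199016 + (-0.199016 − (-0.194051))/3 = -0.200671
T(2,2) = -0.200671 + (-0.200671 − (-0.200757))/15 = -0.200665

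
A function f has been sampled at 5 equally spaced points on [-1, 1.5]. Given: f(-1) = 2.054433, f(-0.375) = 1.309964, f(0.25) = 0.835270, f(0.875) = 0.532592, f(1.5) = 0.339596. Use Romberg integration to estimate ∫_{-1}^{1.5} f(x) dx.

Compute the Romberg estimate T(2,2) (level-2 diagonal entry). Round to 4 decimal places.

2.3818

T(0,0) (trapezoid, 1 panel, h=2.5000): 2.992536
T(1,0) (trapezoid, 2 panels, h=1.2500): 2.540356
T(2,0) (trapezoid, 4 panels, h=0.6250): 2.421775
T(1,1) = 2.540356 + (2.540356 − 2.992536)/3 = 2.389629
T(2,1) = 2.421775 + (2.421775 − 2.540356)/3 = 2.382248
T(2,2) = 2.382248 + (2.382248 − 2.389629)/15 = 2.381756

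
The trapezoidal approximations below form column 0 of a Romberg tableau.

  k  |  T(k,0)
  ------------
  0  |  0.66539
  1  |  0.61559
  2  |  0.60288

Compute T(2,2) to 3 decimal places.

Richardson extrapolation on the trapezoidal column (denominator 4−1=3):
T(1,1) = 0.61559 + (0.61559 − 0.66539)/3 = 0.59899
T(2,1) = (4·0.60288 − 0.61559) / 3 = 0.59864
T(2,2) = 0.59864 + (0.59864 − 0.59899)/15 = 0.59862

0.599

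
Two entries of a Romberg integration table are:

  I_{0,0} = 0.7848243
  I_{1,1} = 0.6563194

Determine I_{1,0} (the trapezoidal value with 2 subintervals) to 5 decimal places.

0.68845

From I_{1,1} = (4·I_{1,0} − I_{0,0})/3, solve for I_{1,0}:
4·I_{1,0} = 3·0.6563194 + 0.7848243 = 2.7537825
I_{1,0} = 0.6884456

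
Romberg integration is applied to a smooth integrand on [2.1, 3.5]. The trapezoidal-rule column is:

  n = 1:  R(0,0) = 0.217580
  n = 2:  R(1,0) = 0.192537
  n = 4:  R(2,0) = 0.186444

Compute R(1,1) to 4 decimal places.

0.1842

Richardson extrapolation on the trapezoidal column (denominator 4−1=3):
R(1,1) = 0.192537 + (0.192537 − 0.217580)/3 = 0.184189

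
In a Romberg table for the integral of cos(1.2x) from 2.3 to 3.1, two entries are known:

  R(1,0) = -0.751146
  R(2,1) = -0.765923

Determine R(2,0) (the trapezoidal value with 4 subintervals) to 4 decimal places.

From R(2,1) = (4·R(2,0) − R(1,0))/3, solve for R(2,0):
4·R(2,0) = 3·(-0.765923) + (-0.751146) = -3.048915
R(2,0) = -0.762229

-0.7622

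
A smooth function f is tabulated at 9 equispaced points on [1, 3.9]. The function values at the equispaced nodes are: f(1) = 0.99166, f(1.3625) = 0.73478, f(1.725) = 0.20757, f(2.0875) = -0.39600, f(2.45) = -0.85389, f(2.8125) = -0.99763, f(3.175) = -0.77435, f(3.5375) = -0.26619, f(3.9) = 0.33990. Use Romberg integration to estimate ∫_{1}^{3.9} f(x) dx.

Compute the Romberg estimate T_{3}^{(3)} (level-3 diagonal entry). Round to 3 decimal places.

-0.629

T_{0}^{(0)} (trapezoid, 1 panel, h=2.9000): 1.93076
T_{1}^{(0)} (trapezoid, 2 panels, h=1.4500): -0.27276
T_{2}^{(0)} (trapezoid, 4 panels, h=0.7250): -0.54730
T_{3}^{(0)} (trapezoid, 8 panels, h=0.3625): -0.60897
T_{1}^{(1)} = -0.27276 + (-0.27276 − 1.93076)/3 = -1.00727
T_{2}^{(1)} = -0.54730 + (-0.54730 − (-0.27276))/3 = -0.63881
T_{3}^{(1)} = -0.60897 + (-0.60897 − (-0.54730))/3 = -0.62953
T_{2}^{(2)} = -0.63881 + (-0.63881 − (-1.00727))/15 = -0.61425
T_{3}^{(2)} = -0.62953 + (-0.62953 − (-0.63881))/15 = -0.62891
T_{3}^{(3)} = -0.62891 + (-0.62891 − (-0.61425))/63 = -0.62914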